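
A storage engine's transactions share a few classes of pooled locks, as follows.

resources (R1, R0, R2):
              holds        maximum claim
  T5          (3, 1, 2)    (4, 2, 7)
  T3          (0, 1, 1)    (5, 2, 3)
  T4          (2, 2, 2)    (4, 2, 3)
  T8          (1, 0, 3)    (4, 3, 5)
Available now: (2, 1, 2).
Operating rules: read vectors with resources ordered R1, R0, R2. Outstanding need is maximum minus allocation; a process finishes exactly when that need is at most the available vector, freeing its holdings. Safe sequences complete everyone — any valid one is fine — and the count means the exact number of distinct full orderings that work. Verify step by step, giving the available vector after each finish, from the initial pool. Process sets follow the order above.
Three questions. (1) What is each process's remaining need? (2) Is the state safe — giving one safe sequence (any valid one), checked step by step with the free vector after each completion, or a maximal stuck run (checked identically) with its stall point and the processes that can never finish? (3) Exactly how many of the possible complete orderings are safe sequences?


(1) Need matrix, components ordered R1, R0, R2:
  T5: (1, 1, 5)
  T3: (5, 1, 2)
  T4: (2, 0, 1)
  T8: (3, 3, 2)
(2) SAFE. One safe sequence: T4, T8, T3, T5.
Key observation: T4 marks the first exact bind of the order: its need (2, 0, 1) fits the free (2, 1, 2) with zero slack on a requested resource.
Verifying each step:
  pool = (2, 1, 2)
  run T4 (needs (2, 0, 1), free (2, 1, 2)); after release of (2, 2, 2) the pool is (4, 3, 4)
  run T8 (needs (3, 3, 2), free (4, 3, 4)); after release of (1, 0, 3) the pool is (5, 3, 7)
  run T3 (needs (5, 1, 2), free (5, 3, 7)); after release of (0, 1, 1) the pool is (5, 4, 8)
  run T5 (needs (1, 1, 5), free (5, 4, 8)); after release of (3, 1, 2) the pool is (8, 5, 10)
(3) Exactly 2 of the possible complete orderings are safe sequences.


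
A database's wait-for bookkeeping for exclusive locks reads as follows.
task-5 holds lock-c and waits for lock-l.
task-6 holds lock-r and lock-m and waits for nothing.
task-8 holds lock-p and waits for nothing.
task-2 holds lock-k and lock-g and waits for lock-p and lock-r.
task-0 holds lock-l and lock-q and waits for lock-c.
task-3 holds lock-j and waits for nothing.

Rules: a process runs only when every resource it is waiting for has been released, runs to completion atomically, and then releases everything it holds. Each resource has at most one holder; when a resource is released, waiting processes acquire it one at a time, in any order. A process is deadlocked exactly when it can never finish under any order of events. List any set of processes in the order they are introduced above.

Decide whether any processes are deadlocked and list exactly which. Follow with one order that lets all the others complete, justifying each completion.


Deadlocked set: task-5 and task-0.
Key observation: nobody on the ring task-5 -> task-0 -> task-5 can start until another member finishes, which never happens; no other process is dragged down with it.
The rest can finish in the order task-8, task-6, task-3, task-2.
Walking it through:
  run task-8 (it waits on nothing); releases lock-p
  run task-6 (it waits on nothing); releases lock-r and lock-m
  run task-3 (it waits on nothing); releases lock-j
  run task-2 (all its waits — lock-p and lock-r — are resolved); releases lock-k and lock-g


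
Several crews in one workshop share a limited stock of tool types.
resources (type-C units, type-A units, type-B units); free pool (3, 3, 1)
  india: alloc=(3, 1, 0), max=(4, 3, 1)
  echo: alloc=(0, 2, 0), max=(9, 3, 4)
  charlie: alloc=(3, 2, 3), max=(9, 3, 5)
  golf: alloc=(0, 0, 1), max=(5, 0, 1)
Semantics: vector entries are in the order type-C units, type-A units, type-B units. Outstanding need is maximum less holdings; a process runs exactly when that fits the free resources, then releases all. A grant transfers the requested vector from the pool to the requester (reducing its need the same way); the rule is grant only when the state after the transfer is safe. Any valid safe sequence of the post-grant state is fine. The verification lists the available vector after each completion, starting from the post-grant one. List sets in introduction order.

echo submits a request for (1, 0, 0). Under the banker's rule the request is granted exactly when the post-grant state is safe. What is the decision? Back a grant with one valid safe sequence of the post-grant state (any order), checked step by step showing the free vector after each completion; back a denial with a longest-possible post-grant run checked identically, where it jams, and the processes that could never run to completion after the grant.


DENY. Granting would leave the state unsafe.
Key observation: even finishing india, golf leaves just (5, 4, 2) free — too little type-C units for any of the remaining processes.
Pretend the grant happened; the run india, golf goes as far as possible. Step-by-step check:
  pool = (2, 3, 1)
  india: need (1, 2, 1) fits (2, 3, 1); releases (3, 1, 0), pool now (5, 4, 1)
  golf: need (5, 0, 0) fits (5, 4, 1); releases (0, 0, 1), pool now (5, 4, 2)
  echo still needs (8, 1, 4) but only (5, 4, 2) is free — short on type-C units and type-B units
  charlie still needs (6, 1, 2) but only (5, 4, 2) is free — short on type-C units
Had the request been granted, echo and charlie could never finish.


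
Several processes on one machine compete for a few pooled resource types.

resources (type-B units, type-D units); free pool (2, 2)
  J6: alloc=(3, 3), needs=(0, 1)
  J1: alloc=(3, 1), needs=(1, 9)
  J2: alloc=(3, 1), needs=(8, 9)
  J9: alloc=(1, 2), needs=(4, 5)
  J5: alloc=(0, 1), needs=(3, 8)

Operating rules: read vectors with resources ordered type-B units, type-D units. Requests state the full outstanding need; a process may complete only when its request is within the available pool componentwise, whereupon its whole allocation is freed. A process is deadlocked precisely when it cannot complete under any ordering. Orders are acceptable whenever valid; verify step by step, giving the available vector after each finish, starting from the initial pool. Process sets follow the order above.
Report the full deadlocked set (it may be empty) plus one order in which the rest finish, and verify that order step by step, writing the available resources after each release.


The deadlocked set is J1, J2 and J5.
Key observation: even finishing J6, J9 leaves just (6, 7) free — too little type-D units for any of the remaining processes.
The rest can finish in the order J6, J9. Check, step by step:
  pool = (2, 2)
  J6 needs (0, 1) <= (2, 2) -> finishes; pool += (3, 3) = (5, 5)
  J9 needs (4, 5) <= (5, 5) -> finishes; pool += (1, 2) = (6, 7)
The blocked processes can never fit:
  blocked: J1 wants (1, 9), pool (6, 7) — not enough type-D units
  blocked: J2 wants (8, 9), pool (6, 7) — not enough type-B units and type-D units
  blocked: J5 wants (3, 8), pool (6, 7) — not enough type-D units


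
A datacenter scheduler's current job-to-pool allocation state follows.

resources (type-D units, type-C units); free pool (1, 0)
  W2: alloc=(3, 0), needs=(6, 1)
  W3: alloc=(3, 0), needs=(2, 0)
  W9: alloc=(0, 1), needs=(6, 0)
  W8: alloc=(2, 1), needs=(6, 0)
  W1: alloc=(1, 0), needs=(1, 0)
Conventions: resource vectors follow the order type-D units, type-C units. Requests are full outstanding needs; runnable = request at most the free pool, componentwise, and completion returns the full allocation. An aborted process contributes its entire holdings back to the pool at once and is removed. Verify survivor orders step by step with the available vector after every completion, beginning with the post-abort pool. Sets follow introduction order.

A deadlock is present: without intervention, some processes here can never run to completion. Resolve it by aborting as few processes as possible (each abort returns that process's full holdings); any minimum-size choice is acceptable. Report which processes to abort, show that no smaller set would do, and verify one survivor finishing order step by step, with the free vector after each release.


Abort W2.
Key observation: W8 was stuck for good until W2 gave back (3, 0); in the order shown it finishes at step 3.
No smaller set exists: with zero aborts the deadlock remains.
One survivor order: W3, W1, W8, W9. Check, step by step (post-abort pool first):
  pool = (4, 0)
  run W3 (needs (2, 0), free (4, 0)); after release of (3, 0) the pool is (7, 0)
  run W1 (needs (1, 0), free (7, 0)); after release of (1, 0) the pool is (8, 0)
  run W8 (needs (6, 0), free (8, 0)); after release of (2, 1) the pool is (10, 1)
  run W9 (needs (6, 0), free (10, 1)); after release of (0, 1) the pool is (10, 2)


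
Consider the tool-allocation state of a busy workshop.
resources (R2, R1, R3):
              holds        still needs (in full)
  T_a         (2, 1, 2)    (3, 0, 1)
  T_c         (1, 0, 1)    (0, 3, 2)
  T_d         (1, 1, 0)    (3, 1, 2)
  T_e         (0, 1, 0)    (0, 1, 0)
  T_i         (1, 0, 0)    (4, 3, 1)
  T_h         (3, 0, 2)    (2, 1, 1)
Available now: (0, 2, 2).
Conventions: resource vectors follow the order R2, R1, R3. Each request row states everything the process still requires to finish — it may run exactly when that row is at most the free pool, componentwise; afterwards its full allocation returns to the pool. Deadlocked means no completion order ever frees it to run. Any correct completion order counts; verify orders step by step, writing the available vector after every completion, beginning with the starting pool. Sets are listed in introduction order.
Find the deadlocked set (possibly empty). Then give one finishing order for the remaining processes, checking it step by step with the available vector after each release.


Deadlocked set: T_a, T_d, T_i and T_h.
Key observation: after T_e, T_c complete, (1, 3, 3) is the best the pool ever gets, yet each leftover process wants more R2.
A valid finishing order for the others: T_e, T_c. Check, step by step:
  pool = (0, 2, 2)
  T_e: need (0, 1, 0) fits (0, 2, 2); releases (0, 1, 0), pool now (0, 3, 2)
  T_c: need (0, 3, 2) fits (0, 3, 2); releases (1, 0, 1), pool now (1, 3, 3)
None of the blocked processes ever fits:
  T_a still needs (3, 0, 1) but only (1, 3, 3) is free — short on R2
  T_d still needs (3, 1, 2) but only (1, 3, 3) is free — short on R2
  T_i still needs (4, 3, 1) but only (1, 3, 3) is free — short on R2
  T_h still needs (2, 1, 1) but only (1, 3, 3) is free — short on R2


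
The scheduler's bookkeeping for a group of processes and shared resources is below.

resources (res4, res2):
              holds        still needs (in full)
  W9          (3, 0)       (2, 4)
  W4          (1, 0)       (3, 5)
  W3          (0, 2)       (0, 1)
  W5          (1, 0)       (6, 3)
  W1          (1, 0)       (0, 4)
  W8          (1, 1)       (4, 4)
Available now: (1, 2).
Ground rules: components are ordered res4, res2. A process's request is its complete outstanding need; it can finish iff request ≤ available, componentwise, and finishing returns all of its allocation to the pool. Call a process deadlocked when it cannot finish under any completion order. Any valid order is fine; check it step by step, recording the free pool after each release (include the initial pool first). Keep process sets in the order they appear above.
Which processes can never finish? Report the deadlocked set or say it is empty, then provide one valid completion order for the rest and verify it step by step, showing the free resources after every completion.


The deadlocked set is empty.
Key observation: beginning at W3, releases accumulate fast enough that every process eventually fits.
A valid finishing order for the others: W3, W1, W9, W8, W4, W5. Walking it through:
  pool = (1, 2)
  W3 needs (0, 1) <= (1, 2) -> finishes; pool += (0, 2) = (1, 4)
  W1 needs (0, 4) <= (1, 4) -> finishes; pool += (1, 0) = (2, 4)
  W9 needs (2, 4) <= (2, 4) -> finishes; pool += (3, 0) = (5, 4)
  W8 needs (4, 4) <= (5, 4) -> finishes; pool += (1, 1) = (6, 5)
  W4 needs (3, 5) <= (6, 5) -> finishes; pool += (1, 0) = (7, 5)
  W5 needs (6, 3) <= (7, 5) -> finishes; pool += (1, 0) = (8, 5)


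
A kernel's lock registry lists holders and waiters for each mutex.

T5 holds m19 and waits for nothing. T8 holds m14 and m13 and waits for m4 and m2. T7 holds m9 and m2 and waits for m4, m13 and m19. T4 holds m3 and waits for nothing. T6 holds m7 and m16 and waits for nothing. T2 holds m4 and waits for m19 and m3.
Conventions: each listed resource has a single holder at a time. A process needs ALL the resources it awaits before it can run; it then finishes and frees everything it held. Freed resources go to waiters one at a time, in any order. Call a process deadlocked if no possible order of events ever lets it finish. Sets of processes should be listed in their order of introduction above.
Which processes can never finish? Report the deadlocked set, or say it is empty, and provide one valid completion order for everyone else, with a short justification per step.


Deadlocked set: T8 and T7.
Key observation: T8 -> T7 -> T8 is a circular wait — nothing in it can go first; no other process is dragged down with it.
One completion order for the rest: T4, T6, T5, T2.
Step-by-step check:
  T4 waits on nothing -> runs at once and releases m3
  T6 waits on nothing -> runs at once and releases m7 and m16
  T5 waits on nothing -> runs at once and releases m19
  T2 waits on m19 and m3 — all released -> runs and releases m4


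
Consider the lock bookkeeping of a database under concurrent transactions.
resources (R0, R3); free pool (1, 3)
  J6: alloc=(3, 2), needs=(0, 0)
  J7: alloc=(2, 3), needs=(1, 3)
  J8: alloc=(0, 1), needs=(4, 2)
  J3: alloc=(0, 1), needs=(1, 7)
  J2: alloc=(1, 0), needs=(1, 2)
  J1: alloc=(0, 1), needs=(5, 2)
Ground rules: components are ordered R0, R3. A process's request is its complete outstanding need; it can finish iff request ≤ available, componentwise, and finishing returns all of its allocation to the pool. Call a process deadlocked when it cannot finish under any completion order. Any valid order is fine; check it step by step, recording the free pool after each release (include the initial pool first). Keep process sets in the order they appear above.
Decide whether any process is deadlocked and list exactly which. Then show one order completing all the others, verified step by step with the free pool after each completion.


Nothing here is deadlocked.
Key observation: J7 fits the free pool immediately, and its release cascades until everyone finishes.
The rest can finish in the order J7, J6, J1, J8, J3, J2. Check, step by step:
  pool = (1, 3)
  J7 needs (1, 3) <= (1, 3) -> finishes; pool += (2, 3) = (3, 6)
  J6 needs (0, 0) <= (3, 6) -> finishes; pool += (3, 2) = (6, 8)
  J1 needs (5, 2) <= (6, 8) -> finishes; pool += (0, 1) = (6, 9)
  J8 needs (4, 2) <= (6, 9) -> finishes; pool += (0, 1) = (6, 10)
  J3 needs (1, 7) <= (6, 10) -> finishes; pool += (0, 1) = (6, 11)
  J2 needs (1, 2) <= (6, 11) -> finishes; pool += (1, 0) = (7, 11)


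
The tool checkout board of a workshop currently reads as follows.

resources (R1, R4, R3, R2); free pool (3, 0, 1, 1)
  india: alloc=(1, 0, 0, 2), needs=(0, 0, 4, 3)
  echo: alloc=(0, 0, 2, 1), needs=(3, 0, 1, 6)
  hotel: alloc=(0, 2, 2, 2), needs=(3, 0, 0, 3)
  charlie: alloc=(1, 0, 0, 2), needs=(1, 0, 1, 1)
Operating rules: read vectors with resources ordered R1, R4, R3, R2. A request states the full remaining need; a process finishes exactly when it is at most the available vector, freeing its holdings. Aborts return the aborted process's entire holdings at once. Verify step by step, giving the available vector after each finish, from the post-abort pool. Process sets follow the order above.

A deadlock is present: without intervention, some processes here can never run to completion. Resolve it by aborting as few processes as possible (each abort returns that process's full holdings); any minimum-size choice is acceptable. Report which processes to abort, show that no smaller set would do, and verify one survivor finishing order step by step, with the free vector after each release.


Abort india.
Key observation: aborting india returns (1, 0, 0, 2), and echo — hopeless before — runs at step 3 with the returned capacity in the pool.
No smaller set exists: with zero aborts the deadlock remains.
One survivor order: charlie, hotel, echo. Verifying each step (post-abort pool first):
  pool = (4, 0, 1, 3)
  charlie needs (1, 0, 1, 1) <= (4, 0, 1, 3) -> finishes; pool += (1, 0, 0, 2) = (5, 0, 1, 5)
  hotel needs (3, 0, 0, 3) <= (5, 0, 1, 5) -> finishes; pool += (0, 2, 2, 2) = (5, 2, 3, 7)
  echo needs (3, 0, 1, 6) <= (5, 2, 3, 7) -> finishes; pool += (0, 0, 2, 1) = (5, 2, 5, 8)


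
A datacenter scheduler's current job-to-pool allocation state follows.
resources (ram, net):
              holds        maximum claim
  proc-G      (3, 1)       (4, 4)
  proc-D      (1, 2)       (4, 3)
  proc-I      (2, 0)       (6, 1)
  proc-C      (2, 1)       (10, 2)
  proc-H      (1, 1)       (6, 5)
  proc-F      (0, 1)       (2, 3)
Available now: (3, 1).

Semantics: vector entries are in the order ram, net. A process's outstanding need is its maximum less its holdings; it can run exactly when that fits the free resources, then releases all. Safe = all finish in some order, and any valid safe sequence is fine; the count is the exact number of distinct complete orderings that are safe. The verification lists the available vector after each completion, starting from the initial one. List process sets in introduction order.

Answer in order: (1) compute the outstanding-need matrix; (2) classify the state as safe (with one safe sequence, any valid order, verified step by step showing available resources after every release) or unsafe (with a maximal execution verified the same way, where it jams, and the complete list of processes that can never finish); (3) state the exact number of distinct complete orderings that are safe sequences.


(1) Outstanding need per process (order ram, net):
  proc-G: (1, 3)
  proc-D: (3, 1)
  proc-I: (4, 1)
  proc-C: (8, 1)
  proc-H: (5, 4)
  proc-F: (2, 2)
(2) SAFE. One safe sequence: proc-D, proc-G, proc-H, proc-I, proc-C, proc-F.
Key observation: the first exact fit in this order is proc-D — it needs (3, 1) with (3, 1) free, meeting a requested resource to the last unit.
Check, step by step:
  pool = (3, 1)
  proc-D: need (3, 1) fits (3, 1); releases (1, 2), pool now (4, 3)
  proc-G: need (1, 3) fits (4, 3); releases (3, 1), pool now (7, 4)
  proc-H: need (5, 4) fits (7, 4); releases (1, 1), pool now (8, 5)
  proc-I: need (4, 1) fits (8, 5); releases (2, 0), pool now (10, 5)
  proc-C: need (8, 1) fits (10, 5); releases (2, 1), pool now (12, 6)
  proc-F: need (2, 2) fits (12, 6); releases (0, 1), pool now (12, 7)
(3) Exactly 32 of the possible complete orderings are safe sequences.


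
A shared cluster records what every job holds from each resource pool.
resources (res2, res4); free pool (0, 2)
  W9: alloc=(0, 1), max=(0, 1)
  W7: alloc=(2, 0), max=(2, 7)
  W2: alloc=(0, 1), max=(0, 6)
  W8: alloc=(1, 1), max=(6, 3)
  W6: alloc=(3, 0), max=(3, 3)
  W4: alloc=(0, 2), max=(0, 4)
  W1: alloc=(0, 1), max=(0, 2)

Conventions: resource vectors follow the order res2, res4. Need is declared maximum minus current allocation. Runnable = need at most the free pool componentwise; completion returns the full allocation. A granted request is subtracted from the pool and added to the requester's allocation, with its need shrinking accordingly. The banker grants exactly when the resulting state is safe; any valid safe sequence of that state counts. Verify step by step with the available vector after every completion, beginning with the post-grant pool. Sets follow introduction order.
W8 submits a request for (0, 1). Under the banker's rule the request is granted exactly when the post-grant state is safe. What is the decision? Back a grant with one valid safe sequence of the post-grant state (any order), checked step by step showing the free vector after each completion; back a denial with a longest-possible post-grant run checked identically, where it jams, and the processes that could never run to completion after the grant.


DENY — the pretend-granted state is unsafe.
Key observation: after W9, W1, W4, W2, W6 the pool peaks at (3, 6), and each blocked process is short somewhere: W7 on res4; W8 on res2.
Pretend the grant happened; the run W9, W1, W4, W2, W6 goes as far as possible. Verifying each step:
  pool = (0, 1)
  run W9 (needs (0, 0), free (0, 1)); after release of (0, 1) the pool is (0, 2)
  run W1 (needs (0, 1), free (0, 2)); after release of (0, 1) the pool is (0, 3)
  run W4 (needs (0, 2), free (0, 3)); after release of (0, 2) the pool is (0, 5)
  run W2 (needs (0, 5), free (0, 5)); after release of (0, 1) the pool is (0, 6)
  run W6 (needs (0, 3), free (0, 6)); after release of (3, 0) the pool is (3, 6)
  blocked: W7 wants (0, 7), pool (3, 6) — not enough res4
  blocked: W8 wants (5, 1), pool (3, 6) — not enough res2
Had the request been granted, W7 and W8 could never finish.


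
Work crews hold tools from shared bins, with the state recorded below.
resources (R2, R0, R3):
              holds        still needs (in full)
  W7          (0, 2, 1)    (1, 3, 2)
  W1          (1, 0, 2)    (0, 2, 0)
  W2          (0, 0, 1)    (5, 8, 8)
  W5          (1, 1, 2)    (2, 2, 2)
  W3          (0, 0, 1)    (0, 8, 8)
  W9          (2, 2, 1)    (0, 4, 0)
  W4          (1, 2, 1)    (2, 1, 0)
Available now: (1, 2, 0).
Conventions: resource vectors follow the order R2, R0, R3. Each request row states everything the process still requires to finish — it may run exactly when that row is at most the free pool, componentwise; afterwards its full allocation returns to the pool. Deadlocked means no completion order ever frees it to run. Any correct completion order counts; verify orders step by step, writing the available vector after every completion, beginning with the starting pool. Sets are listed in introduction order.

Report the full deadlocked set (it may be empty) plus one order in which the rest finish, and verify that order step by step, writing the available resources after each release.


Deadlocked set: W2 and W3.
Key observation: no order helps: past W1, W5, W4, W9, W7, the free pool tops out at (6, 9, 7), below what each blocked process needs in R3.
The rest can finish in the order W1, W5, W4, W9, W7. Walking it through:
  pool = (1, 2, 0)
  W1 needs (0, 2, 0) <= (1, 2, 0) -> finishes; pool += (1, 0, 2) = (2, 2, 2)
  W5 needs (2, 2, 2) <= (2, 2, 2) -> finishes; pool += (1, 1, 2) = (3, 3, 4)
  W4 needs (2, 1, 0) <= (3, 3, 4) -> finishes; pool += (1, 2, 1) = (4, 5, 5)
  W9 needs (0, 4, 0) <= (4, 5, 5) -> finishes; pool += (2, 2, 1) = (6, 7, 6)
  W7 needs (1, 3, 2) <= (6, 7, 6) -> finishes; pool += (0, 2, 1) = (6, 9, 7)
None of the blocked processes ever fits:
  W2 cannot run: need (5, 8, 8) vs free (6, 9, 7) (insufficient R3)
  W3 cannot run: need (0, 8, 8) vs free (6, 9, 7) (insufficient R3)


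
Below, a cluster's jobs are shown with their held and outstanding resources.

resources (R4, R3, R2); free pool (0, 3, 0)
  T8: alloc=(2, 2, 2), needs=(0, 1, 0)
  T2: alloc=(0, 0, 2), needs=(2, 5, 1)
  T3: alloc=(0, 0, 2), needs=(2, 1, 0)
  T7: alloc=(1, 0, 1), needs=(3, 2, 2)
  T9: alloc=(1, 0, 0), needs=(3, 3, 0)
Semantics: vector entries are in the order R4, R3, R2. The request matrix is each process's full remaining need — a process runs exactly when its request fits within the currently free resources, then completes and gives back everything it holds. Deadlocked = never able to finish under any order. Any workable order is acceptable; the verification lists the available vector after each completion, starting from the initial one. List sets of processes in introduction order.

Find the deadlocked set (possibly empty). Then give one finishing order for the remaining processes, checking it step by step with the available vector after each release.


Deadlocked set: T7 and T9.
Key observation: R4 is the bottleneck — with T8, T3, T2 done the pool holds (2, 5, 6), short of every remaining need.
One completion order for the rest: T8, T3, T2. Step-by-step check:
  pool = (0, 3, 0)
  run T8 (needs (0, 1, 0), free (0, 3, 0)); after release of (2, 2, 2) the pool is (2, 5, 2)
  run T3 (needs (2, 1, 0), free (2, 5, 2)); after release of (0, 0, 2) the pool is (2, 5, 4)
  run T2 (needs (2, 5, 1), free (2, 5, 4)); after release of (0, 0, 2) the pool is (2, 5, 6)
The blocked processes can never fit:
  T7 cannot run: need (3, 2, 2) vs free (2, 5, 6) (insufficient R4)
  T9 cannot run: need (3, 3, 0) vs free (2, 5, 6) (insufficient R4)


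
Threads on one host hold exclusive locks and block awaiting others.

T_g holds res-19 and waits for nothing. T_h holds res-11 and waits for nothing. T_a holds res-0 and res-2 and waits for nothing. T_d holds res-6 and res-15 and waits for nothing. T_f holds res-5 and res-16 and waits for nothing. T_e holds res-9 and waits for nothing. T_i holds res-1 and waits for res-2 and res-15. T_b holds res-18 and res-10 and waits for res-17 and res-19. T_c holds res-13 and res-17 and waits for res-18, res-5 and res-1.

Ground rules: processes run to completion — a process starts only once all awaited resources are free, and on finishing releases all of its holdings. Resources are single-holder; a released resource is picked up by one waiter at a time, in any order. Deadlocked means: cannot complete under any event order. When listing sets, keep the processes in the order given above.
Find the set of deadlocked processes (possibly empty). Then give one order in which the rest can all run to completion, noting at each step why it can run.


Deadlocked set: T_b and T_c.
Key observation: the loop T_b -> T_c -> T_b blocks itself forever; no other process is dragged down with it.
A valid finishing order for the others: T_f, T_h, T_a, T_g, T_d, T_i, T_e.
Walking it through:
  T_f waits on nothing -> runs at once and releases res-5 and res-16
  T_h waits on nothing -> runs at once and releases res-11
  T_a waits on nothing -> runs at once and releases res-0 and res-2
  T_g waits on nothing -> runs at once and releases res-19
  T_d waits on nothing -> runs at once and releases res-6 and res-15
  T_i waits on res-2 and res-15 — all released -> runs and releases res-1
  T_e waits on nothing -> runs at once and releases res-9


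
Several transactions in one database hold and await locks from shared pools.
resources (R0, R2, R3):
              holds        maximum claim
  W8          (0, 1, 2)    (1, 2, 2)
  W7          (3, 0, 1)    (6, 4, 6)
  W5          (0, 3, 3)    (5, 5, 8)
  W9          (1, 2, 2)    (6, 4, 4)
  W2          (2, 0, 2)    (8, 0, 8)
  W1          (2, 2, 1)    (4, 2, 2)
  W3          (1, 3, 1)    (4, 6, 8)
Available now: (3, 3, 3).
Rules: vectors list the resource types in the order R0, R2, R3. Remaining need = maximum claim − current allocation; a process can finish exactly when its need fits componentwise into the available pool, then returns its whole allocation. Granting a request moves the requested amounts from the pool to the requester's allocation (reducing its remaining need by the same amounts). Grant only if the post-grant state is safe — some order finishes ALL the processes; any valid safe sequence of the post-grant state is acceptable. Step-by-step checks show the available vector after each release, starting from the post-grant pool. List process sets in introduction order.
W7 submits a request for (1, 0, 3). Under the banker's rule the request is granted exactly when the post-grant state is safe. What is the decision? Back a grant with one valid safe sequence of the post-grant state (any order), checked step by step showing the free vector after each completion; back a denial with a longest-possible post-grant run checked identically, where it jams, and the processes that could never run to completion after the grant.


GRANT — the state after the grant stays safe, e.g. via W8, W7, W9, W2, W5, W1, W3.
Key observation: even at the reduced pool (2, 3, 0), W8 fits immediately, so safety survives the grant.
Check on the post-grant state, step by step:
  pool = (2, 3, 0)
  W8 needs (1, 1, 0) <= (2, 3, 0) -> finishes; pool += (0, 1, 2) = (2, 4, 2)
  W7 needs (2, 4, 2) <= (2, 4, 2) -> finishes; pool += (4, 0, 4) = (6, 4, 6)
  W9 needs (5, 2, 2) <= (6, 4, 6) -> finishes; pool += (1, 2, 2) = (7, 6, 8)
  W2 needs (6, 0, 6) <= (7, 6, 8) -> finishes; pool += (2, 0, 2) = (9, 6, 10)
  W5 needs (5, 2, 5) <= (9, 6, 10) -> finishes; pool += (0, 3, 3) = (9, 9, 13)
  W1 needs (2, 0, 1) <= (9, 9, 13) -> finishes; pool += (2, 2, 1) = (11, 11, 14)
  W3 needs (3, 3, 7) <= (11, 11, 14) -> finishes; pool += (1, 3, 1) = (12, 14, 15)


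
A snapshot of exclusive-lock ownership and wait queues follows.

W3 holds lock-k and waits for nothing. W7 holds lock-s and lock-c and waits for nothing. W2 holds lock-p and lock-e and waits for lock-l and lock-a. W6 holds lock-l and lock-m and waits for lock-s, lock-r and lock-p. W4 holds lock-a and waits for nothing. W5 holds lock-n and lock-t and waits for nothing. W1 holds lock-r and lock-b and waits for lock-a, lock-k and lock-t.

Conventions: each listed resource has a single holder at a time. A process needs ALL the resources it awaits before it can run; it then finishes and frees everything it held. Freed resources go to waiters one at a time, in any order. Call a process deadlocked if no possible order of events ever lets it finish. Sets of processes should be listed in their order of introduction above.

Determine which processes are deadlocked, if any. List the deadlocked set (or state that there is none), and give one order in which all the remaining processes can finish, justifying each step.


Deadlocked set: W2 and W6.
Key observation: W2 -> W6 -> W2 is a circular wait — nothing in it can go first; no other process is dragged down with it.
The rest can finish in the order W4, W7, W3, W5, W1.
Step-by-step check:
  run W4 (it waits on nothing); releases lock-a
  run W7 (it waits on nothing); releases lock-s and lock-c
  run W3 (it waits on nothing); releases lock-k
  run W5 (it waits on nothing); releases lock-n and lock-t
  run W1 (all its waits — lock-a, lock-k and lock-t — are resolved); releases lock-r and lock-b


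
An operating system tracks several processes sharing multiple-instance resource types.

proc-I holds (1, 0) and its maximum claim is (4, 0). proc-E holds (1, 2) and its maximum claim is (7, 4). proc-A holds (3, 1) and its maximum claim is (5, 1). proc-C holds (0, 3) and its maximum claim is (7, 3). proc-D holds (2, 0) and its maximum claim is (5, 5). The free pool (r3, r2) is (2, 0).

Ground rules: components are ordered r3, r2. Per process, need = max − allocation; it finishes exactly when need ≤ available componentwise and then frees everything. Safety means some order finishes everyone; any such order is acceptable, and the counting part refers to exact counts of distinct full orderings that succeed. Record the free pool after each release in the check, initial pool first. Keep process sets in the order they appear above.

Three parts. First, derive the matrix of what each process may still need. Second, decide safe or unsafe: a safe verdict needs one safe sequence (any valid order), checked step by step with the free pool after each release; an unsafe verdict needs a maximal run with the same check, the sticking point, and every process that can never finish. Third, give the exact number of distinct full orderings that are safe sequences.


(1) Need matrix, components ordered r3, r2:
  proc-I: (3, 0)
  proc-E: (6, 2)
  proc-A: (2, 0)
  proc-C: (7, 0)
  proc-D: (3, 5)
(2) UNSAFE.
Key observation: after proc-A, proc-I the pool peaks at (6, 1), and each blocked process is short somewhere: proc-E on r2; proc-C on r3; proc-D on r2.
Going as far as possible: proc-A, proc-I; after that, nothing fits. Step-by-step check:
  pool = (2, 0)
  proc-A needs (2, 0) <= (2, 0) -> finishes; pool += (3, 1) = (5, 1)
  proc-I needs (3, 0) <= (5, 1) -> finishes; pool += (1, 0) = (6, 1)
  blocked: proc-E wants (6, 2), pool (6, 1) — not enough r2
  blocked: proc-C wants (7, 0), pool (6, 1) — not enough r3
  blocked: proc-D wants (3, 5), pool (6, 1) — not enough r2
Never able to finish: proc-E, proc-C and proc-D.
(3) Exactly 0 of the possible complete orderings are safe sequences.


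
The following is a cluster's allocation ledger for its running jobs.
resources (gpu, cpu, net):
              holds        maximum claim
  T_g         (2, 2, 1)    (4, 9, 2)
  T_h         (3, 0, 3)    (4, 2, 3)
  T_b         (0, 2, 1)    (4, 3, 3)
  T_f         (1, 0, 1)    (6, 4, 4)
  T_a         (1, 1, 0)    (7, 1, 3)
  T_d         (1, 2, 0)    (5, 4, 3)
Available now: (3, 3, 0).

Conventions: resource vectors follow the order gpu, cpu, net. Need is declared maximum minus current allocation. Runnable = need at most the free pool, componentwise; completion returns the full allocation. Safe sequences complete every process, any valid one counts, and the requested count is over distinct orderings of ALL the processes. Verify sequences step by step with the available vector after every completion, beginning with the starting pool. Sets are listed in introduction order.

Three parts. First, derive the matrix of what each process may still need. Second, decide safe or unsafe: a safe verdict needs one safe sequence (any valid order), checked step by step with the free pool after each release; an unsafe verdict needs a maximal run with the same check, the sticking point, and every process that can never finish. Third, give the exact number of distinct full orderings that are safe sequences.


(1) Remaining need (order gpu, cpu, net):
  T_g: (2, 7, 1)
  T_h: (1, 2, 0)
  T_b: (4, 1, 2)
  T_f: (5, 4, 3)
  T_a: (6, 0, 3)
  T_d: (4, 2, 3)
(2) SAFE. One safe sequence: T_h, T_a, T_d, T_b, T_f, T_g.
Key observation: at T_a the run first touches a limit — (6, 0, 3) against (6, 3, 3), exact on a resource it actually requests.
Verifying each step:
  pool = (3, 3, 0)
  T_h: need (1, 2, 0) fits (3, 3, 0); releases (3, 0, 3), pool now (6, 3, 3)
  T_a: need (6, 0, 3) fits (6, 3, 3); releases (1, 1, 0), pool now (7, 4, 3)
  T_d: need (4, 2, 3) fits (7, 4, 3); releases (1, 2, 0), pool now (8, 6, 3)
  T_b: need (4, 1, 2) fits (8, 6, 3); releases (0, 2, 1), pool now (8, 8, 4)
  T_f: need (5, 4, 3) fits (8, 8, 4); releases (1, 0, 1), pool now (9, 8, 5)
  T_g: need (2, 7, 1) fits (9, 8, 5); releases (2, 2, 1), pool now (11, 10, 6)
(3) Exactly 32 of the possible complete orderings are safe sequences.


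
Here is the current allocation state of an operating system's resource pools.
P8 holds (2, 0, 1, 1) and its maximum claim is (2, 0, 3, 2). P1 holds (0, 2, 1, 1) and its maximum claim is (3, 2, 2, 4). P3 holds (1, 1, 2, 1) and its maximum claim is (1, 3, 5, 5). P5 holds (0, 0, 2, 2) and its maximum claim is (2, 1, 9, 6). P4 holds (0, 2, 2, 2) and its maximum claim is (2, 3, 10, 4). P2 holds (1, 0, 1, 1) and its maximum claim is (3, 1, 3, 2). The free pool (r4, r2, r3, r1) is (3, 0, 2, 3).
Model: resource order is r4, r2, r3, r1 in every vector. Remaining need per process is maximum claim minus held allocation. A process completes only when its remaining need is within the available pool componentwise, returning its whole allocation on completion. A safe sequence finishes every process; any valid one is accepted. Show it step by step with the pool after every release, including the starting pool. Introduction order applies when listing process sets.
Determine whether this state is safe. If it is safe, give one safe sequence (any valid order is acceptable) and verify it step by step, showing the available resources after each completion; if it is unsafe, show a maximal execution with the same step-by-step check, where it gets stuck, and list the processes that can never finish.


SAFE. One safe sequence: P1, P2, P8, P3, P5, P4.
Key observation: at P1 the run first touches a limit — (3, 0, 1, 3) against (3, 0, 2, 3), exact on a resource it actually requests.
Walking it through:
  pool = (3, 0, 2, 3)
  P1 needs (3, 0, 1, 3) <= (3, 0, 2, 3) -> finishes; pool += (0, 2, 1, 1) = (3, 2, 3, 4)
  P2 needs (2, 1, 2, 1) <= (3, 2, 3, 4) -> finishes; pool += (1, 0, 1, 1) = (4, 2, 4, 5)
  P8 needs (0, 0, 2, 1) <= (4, 2, 4, 5) -> finishes; pool += (2, 0, 1, 1) = (6, 2, 5, 6)
  P3 needs (0, 2, 3, 4) <= (6, 2, 5, 6) -> finishes; pool += (1, 1, 2, 1) = (7, 3, 7, 7)
  P5 needs (2, 1, 7, 4) <= (7, 3, 7, 7) -> finishes; pool += (0, 0, 2, 2) = (7, 3, 9, 9)
  P4 needs (2, 1, 8, 2) <= (7, 3, 9, 9) -> finishes; pool += (0, 2, 2, 2) = (7, 5, 11, 11)


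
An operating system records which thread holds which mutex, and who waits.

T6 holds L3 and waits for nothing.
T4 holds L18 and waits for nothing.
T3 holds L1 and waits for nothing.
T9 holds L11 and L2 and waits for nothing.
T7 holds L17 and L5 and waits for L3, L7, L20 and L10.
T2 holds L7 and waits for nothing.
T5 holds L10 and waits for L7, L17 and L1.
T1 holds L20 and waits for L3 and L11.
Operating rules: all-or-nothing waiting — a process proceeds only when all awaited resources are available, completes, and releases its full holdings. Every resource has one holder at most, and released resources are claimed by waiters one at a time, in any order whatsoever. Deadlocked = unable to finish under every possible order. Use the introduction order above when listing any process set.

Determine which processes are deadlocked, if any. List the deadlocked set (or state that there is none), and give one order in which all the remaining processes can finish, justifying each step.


Deadlocked set: T7 and T5.
Key observation: the waits loop around T7 -> T5 -> T7 with no way out; no other process is dragged down with it.
The rest can finish in the order T4, T9, T6, T3, T1, T2.
Step-by-step check:
  T4: no waits; runs immediately, freeing L18
  T9: no waits; runs immediately, freeing L11 and L2
  T6: no waits; runs immediately, freeing L3
  T3: no waits; runs immediately, freeing L1
  run T1 (all its waits — L3 and L11 — are resolved); releases L20
  T2: no waits; runs immediately, freeing L7


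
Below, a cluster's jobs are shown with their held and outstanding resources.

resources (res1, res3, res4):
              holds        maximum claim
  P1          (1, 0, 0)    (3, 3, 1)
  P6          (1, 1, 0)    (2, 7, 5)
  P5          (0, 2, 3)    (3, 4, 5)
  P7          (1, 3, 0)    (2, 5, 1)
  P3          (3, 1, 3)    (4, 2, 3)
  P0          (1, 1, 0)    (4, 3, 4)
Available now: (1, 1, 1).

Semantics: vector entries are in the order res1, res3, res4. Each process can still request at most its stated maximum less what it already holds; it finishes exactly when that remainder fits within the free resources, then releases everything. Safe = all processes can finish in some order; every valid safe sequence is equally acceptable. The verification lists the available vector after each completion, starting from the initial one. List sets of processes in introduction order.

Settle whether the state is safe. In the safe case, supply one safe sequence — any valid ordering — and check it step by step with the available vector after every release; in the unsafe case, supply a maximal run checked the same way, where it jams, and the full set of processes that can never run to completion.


SAFE, for example via the order P3, P5, P1, P0, P7, P6.
Key observation: P3 marks the first exact bind of the order: its need (1, 1, 0) fits the free (1, 1, 1) with zero slack on a requested resource.
Walking it through:
  pool = (1, 1, 1)
  P3 needs (1, 1, 0) <= (1, 1, 1) -> finishes; pool += (3, 1, 3) = (4, 2, 4)
  P5 needs (3, 2, 2) <= (4, 2, 4) -> finishes; pool += (0, 2, 3) = (4, 4, 7)
  P1 needs (2, 3, 1) <= (4, 4, 7) -> finishes; pool += (1, 0, 0) = (5, 4, 7)
  P0 needs (3, 2, 4) <= (5, 4, 7) -> finishes; pool += (1, 1, 0) = (6, 5, 7)
  P7 needs (1, 2, 1) <= (6, 5, 7) -> finishes; pool += (1, 3, 0) = (7, 8, 7)
  P6 needs (1, 6, 5) <= (7, 8, 7) -> finishes; pool += (1, 1, 0) = (8, 9, 7)


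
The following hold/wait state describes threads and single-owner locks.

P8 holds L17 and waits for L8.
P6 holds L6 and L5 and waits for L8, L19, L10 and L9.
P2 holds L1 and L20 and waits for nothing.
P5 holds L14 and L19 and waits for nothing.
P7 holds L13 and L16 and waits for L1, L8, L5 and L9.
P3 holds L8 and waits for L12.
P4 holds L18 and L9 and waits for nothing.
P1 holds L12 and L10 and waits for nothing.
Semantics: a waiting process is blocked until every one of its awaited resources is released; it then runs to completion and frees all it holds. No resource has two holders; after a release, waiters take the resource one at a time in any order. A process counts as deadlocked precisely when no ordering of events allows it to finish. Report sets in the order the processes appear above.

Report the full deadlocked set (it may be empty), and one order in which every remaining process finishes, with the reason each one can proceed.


No process is deadlocked.
Key observation: the waits form no ring: some process can always run, and its releases unblock the others one by one.
The rest can finish in the order P4, P5, P1, P2, P3, P8, P6, P7.
Verifying each step:
  run P4 (it waits on nothing); releases L18 and L9
  run P5 (it waits on nothing); releases L14 and L19
  run P1 (it waits on nothing); releases L12 and L10
  run P2 (it waits on nothing); releases L1 and L20
  run P3 (all its waits — L12 — are resolved); releases L8
  run P8 (all its waits — L8 — are resolved); releases L17
  run P6 (all its waits — L8, L19, L10 and L9 — are resolved); releases L6 and L5
  run P7 (all its waits — L1, L8, L5 and L9 — are resolved); releases L13 and L16
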